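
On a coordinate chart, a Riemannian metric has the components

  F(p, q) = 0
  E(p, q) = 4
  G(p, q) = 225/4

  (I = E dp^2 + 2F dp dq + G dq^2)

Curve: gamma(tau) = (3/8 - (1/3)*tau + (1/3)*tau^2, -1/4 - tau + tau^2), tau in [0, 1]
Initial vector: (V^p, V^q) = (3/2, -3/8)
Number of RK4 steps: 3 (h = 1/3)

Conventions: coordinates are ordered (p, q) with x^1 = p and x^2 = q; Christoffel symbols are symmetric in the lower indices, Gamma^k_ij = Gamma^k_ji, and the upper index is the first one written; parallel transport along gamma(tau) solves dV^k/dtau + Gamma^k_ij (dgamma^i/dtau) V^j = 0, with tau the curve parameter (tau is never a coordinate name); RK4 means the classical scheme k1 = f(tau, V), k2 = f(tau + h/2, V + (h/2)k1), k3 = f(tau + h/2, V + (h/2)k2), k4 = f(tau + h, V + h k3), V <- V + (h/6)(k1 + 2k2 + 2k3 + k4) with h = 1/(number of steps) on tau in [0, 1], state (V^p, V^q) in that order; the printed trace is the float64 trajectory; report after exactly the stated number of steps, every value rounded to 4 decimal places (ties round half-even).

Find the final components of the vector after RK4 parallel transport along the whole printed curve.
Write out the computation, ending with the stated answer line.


gamma'(tau) = (-1/3 + (2/3)*tau, -1 + 2*tau); f(tau, V)^k = -Gamma^k_ij(gamma(tau)) gamma'^i(tau) V^j; h = 1/3; intermediate values shown to 6 dp
curve data and Christoffel symbols at the stage parameters:
  tau = 0.000000: gamma = (0.375000, -0.250000), gamma' = (-0.333333, -1.000000); Gamma_ppp = 0.000000, Gamma_ppq = 0.000000, Gamma_pqq = 0.000000, Gamma_qpp = 0.000000, Gamma_qpq = 0.000000, Gamma_qqq = 0.000000
  tau = 0.166667: gamma = (0.328704, -0.388889), gamma' = (-0.222222, -0.666667); Gamma_ppp = 0.000000, Gamma_ppq = 0.000000, Gamma_pqq = 0.000000, Gamma_qpp = 0.000000, Gamma_qpq = 0.000000, Gamma_qqq = 0.000000
  tau = 0.333333: gamma = (0.300926, -0.472222), gamma' = (-0.111111, -0.333333); Gamma_ppp = 0.000000, Gamma_ppq = 0.000000, Gamma_pqq = 0.000000, Gamma_qpp = 0.000000, Gamma_qpq = 0.000000, Gamma_qqq = 0.000000
  tau = 0.500000: gamma = (0.291667, -0.500000), gamma' = (0.000000, 0.000000); Gamma_ppp = 0.000000, Gamma_ppq = 0.000000, Gamma_pqq = 0.000000, Gamma_qpp = 0.000000, Gamma_qpq = 0.000000, Gamma_qqq = 0.000000
  tau = 0.666667: gamma = (0.300926, -0.472222), gamma' = (0.111111, 0.333333); Gamma_ppp = 0.000000, Gamma_ppq = 0.000000, Gamma_pqq = 0.000000, Gamma_qpp = 0.000000, Gamma_qpq = 0.000000, Gamma_qqq = 0.000000
  tau = 0.833333: gamma = (0.328704, -0.388889), gamma' = (0.222222, 0.666667); Gamma_ppp = 0.000000, Gamma_ppq = 0.000000, Gamma_pqq = 0.000000, Gamma_qpp = 0.000000, Gamma_qpq = 0.000000, Gamma_qqq = 0.000000
  tau = 1.000000: gamma = (0.375000, -0.250000), gamma' = (0.333333, 1.000000); Gamma_ppp = 0.000000, Gamma_ppq = 0.000000, Gamma_pqq = 0.000000, Gamma_qpp = 0.000000, Gamma_qpq = 0.000000, Gamma_qqq = 0.000000
step 0: V^p = 1.5000, V^q = -0.3750
step 1: k1 = (0.000000, 0.000000), k2 = (0.000000, 0.000000), k3 = (0.000000, 0.000000), k4 = (0.000000, 0.000000); V <- V + (h/6)(k1 + 2k2 + 2k3 + k4): V^p = 1.5000, V^q = -0.3750
step 2: k1 = (0.000000, 0.000000), k2 = (0.000000, 0.000000), k3 = (0.000000, 0.000000), k4 = (0.000000, 0.000000); V <- V + (h/6)(k1 + 2k2 + 2k3 + k4): V^p = 1.5000, V^q = -0.3750
step 3: k1 = (0.000000, 0.000000), k2 = (0.000000, 0.000000), k3 = (0.000000, 0.000000), k4 = (0.000000, 0.000000); V <- V + (h/6)(k1 + 2k2 + 2k3 + k4): V^p = 1.5000, V^q = -0.3750

Answer: V^p = 1.5000, V^q = -0.3750


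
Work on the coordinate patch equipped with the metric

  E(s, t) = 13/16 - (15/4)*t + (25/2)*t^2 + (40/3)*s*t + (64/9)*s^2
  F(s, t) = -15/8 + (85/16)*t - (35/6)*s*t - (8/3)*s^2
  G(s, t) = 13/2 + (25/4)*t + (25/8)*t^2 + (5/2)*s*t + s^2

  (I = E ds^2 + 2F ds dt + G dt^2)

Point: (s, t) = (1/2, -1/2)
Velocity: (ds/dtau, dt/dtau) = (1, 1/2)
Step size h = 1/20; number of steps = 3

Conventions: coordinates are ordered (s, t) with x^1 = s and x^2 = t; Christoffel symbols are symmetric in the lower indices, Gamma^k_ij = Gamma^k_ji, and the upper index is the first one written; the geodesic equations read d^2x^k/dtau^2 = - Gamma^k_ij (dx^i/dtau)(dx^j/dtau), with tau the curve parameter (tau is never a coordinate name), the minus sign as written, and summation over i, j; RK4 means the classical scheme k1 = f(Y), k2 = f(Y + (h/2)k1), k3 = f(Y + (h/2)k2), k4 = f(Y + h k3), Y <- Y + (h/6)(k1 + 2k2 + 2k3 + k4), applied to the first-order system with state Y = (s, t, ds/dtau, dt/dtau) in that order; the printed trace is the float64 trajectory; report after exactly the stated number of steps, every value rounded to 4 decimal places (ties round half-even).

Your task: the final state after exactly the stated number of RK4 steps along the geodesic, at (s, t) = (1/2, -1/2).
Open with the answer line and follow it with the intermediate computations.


Answer: s = 0.6209, t = -0.4631, ds/dtau = 0.6282, dt/dtau = 0.0380

f(Y) = (ds/dtau, dt/dtau, -Gamma^s_ij Y'^i Y'^j, -Gamma^t_ij Y'^i Y'^j) with the Gammas evaluated at the stage position; h = 0.050000; intermediate values shown to 6 dp
step 0: s = 0.5000, t = -0.5000, ds/dtau = 1.0000, dt/dtau = 0.5000
step 1:
  k1: at (s, t) = (0.500000, -0.500000), (ds/dtau, dt/dtau) = (1.000000, 0.500000); Gamma_sss = 9.324428, Gamma_sst = -8.799795, Gamma_stt = 8.386129, Gamma_tss = 10.555013, Gamma_tst = -8.735885, Gamma_ttt = 8.872232; k1 = (1.000000, 0.500000, -2.621166, -4.037186)
  k2: at (s, t) = (0.525000, -0.487500), (ds/dtau, dt/dtau) = (0.934471, 0.399070); Gamma_sss = 8.468308, Gamma_sst = -7.946854, Gamma_stt = 7.891533, Gamma_tss = 9.370401, Gamma_tst = -7.710227, Gamma_ttt = 8.223950; k2 = (0.934471, 0.399070, -2.724538, -3.741702)
  k3: at (s, t) = (0.523362, -0.490023), (ds/dtau, dt/dtau) = (0.931887, 0.406457); Gamma_sss = 8.572116, Gamma_sst = -8.036920, Gamma_stt = 7.923808, Gamma_tss = 9.528532, Gamma_tst = -7.833399, Gamma_ttt = 8.288514; k3 = (0.931887, 0.406457, -2.664883, -3.709874)
  k4: at (s, t) = (0.546594, -0.479677), (ds/dtau, dt/dtau) = (0.866756, 0.314506); Gamma_sss = 7.800371, Gamma_sst = -7.231435, Gamma_stt = 7.408630, Gamma_tss = 8.513133, Gamma_tst = -6.919942, Gamma_ttt = 7.673032; k4 = (0.866756, 0.314506, -2.650389, -3.381842)
  Y <- Y + (h/6)(k1 + 2k2 + 2k3 + k4): s = 0.5467, t = -0.4798, ds/dtau = 0.8662, dt/dtau = 0.3140
step 2:
  k1: at (s, t) = (0.546662, -0.479787), (ds/dtau, dt/dtau) = (0.866247, 0.313982); Gamma_sss = 7.801987, Gamma_sst = -7.231994, Gamma_stt = 7.407246, Gamma_tss = 8.516609, Gamma_tst = -6.921867, Gamma_ttt = 7.673128; k1 = (0.866247, 0.313982, -2.650724, -3.381876)
  k2: at (s, t) = (0.568318, -0.471937), (ds/dtau, dt/dtau) = (0.799979, 0.229435); Gamma_sss = 7.136355, Gamma_sst = -6.506888, Gamma_stt = 6.897569, Gamma_tss = 7.684622, Gamma_tst = -6.145325, Gamma_ttt = 7.113881; k2 = (0.799979, 0.229435, -2.541526, -3.036509)
  k3: at (s, t) = (0.566662, -0.474051), (ds/dtau, dt/dtau) = (0.802709, 0.238069); Gamma_sss = 7.228171, Gamma_sst = -6.595783, Gamma_stt = 6.942259, Gamma_tss = 7.813123, Gamma_tst = -6.252564, Gamma_ttt = 7.178766; k3 = (0.802709, 0.238069, -2.529964, -3.051454)
  k4: at (s, t) = (0.586798, -0.467884), (ds/dtau, dt/dtau) = (0.739749, 0.161409); Gamma_sss = 6.651026, Gamma_sst = -5.954404, Gamma_stt = 6.465632, Gamma_tss = 7.113467, Gamma_tst = -5.588392, Gamma_ttt = 6.680395; k4 = (0.739749, 0.161409, -2.386138, -2.732199)
  Y <- Y + (h/6)(k1 + 2k2 + 2k3 + k4): s = 0.5868, t = -0.4680, ds/dtau = 0.7397, dt/dtau = 0.1616
step 3:
  k1: at (s, t) = (0.586757, -0.468034), (ds/dtau, dt/dtau) = (0.739748, 0.161565); Gamma_sss = 6.655851, Gamma_sst = -5.958813, Gamma_stt = 6.467278, Gamma_tss = 7.120584, Gamma_tst = -5.594023, Gamma_ttt = 6.683476; k1 = (0.739748, 0.161565, -2.386714, -2.733870)
  k2: at (s, t) = (0.605251, -0.463995), (ds/dtau, dt/dtau) = (0.680080, 0.093218); Gamma_sss = 6.184026, Gamma_sst = -5.421999, Gamma_stt = 6.040119, Gamma_tss = 6.570239, Gamma_tst = -5.059710, Gamma_ttt = 6.261287; k2 = (0.680080, 0.093218, -2.225189, -2.451673)
  k3: at (s, t) = (0.603759, -0.465703), (ds/dtau, dt/dtau) = (0.684118, 0.100273); Gamma_sss = 6.257485, Gamma_sst = -5.496120, Gamma_stt = 6.082419, Gamma_tss = 6.669189, Gamma_tst = -5.144013, Gamma_ttt = 6.315938; k3 = (0.684118, 0.100273, -2.235717, -2.479058)
  k4: at (s, t) = (0.620963, -0.463020), (ds/dtau, dt/dtau) = (0.627962, 0.037612); Gamma_sss = 5.858491, Gamma_sst = -5.037563, Gamma_stt = 5.700955, Gamma_tss = 6.215171, Gamma_tst = -4.698476, Gamma_ttt = 5.951777; k4 = (0.627962, 0.037612, -2.080317, -2.237341)
  Y <- Y + (h/6)(k1 + 2k2 + 2k3 + k4): s = 0.6209, t = -0.4631, ds/dtau = 0.6282, dt/dtau = 0.0380


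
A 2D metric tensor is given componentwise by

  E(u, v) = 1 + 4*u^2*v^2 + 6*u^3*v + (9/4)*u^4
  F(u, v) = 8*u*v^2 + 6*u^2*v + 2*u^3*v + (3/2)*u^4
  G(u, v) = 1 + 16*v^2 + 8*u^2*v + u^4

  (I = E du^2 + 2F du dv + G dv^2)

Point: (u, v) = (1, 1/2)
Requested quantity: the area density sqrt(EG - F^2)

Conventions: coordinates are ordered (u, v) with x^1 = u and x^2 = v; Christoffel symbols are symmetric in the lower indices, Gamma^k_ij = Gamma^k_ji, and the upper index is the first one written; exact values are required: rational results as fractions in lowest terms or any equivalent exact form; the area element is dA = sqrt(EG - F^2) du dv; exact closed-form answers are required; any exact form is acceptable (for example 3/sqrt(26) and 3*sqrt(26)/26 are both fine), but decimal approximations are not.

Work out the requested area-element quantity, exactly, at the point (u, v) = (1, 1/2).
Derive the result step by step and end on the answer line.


E = 29/4, F = 15/2, G = 10; EG - F^2 = 65/4

Answer: sqrt(EG - F^2) = sqrt(65)/2


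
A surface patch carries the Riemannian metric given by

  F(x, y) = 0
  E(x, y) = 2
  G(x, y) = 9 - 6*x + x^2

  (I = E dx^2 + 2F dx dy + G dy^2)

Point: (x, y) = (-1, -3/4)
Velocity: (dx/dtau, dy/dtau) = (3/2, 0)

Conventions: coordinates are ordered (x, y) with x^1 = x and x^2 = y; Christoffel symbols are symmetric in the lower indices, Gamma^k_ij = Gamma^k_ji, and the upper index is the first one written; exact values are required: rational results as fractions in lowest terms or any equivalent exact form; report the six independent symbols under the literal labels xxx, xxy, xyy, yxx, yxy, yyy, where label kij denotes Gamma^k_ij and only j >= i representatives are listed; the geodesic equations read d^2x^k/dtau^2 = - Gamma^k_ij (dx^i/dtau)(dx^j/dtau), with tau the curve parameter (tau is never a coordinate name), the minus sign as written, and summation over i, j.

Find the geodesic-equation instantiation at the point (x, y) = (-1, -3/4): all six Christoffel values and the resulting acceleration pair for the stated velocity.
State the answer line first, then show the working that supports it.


Answer: Gamma_xxx = 0, Gamma_xxy = 0, Gamma_xyy = 2, Gamma_yxx = 0, Gamma_yxy = -1/4, Gamma_yyy = 0; accelerations (d^2x/dtau^2, d^2y/dtau^2) = (0, 0)

E = 2, F = 0, G = 16 at the point
E_x = 0, E_y = 0, F_x = 0, F_y = 0, G_x = -8, G_y = 0
EG - F^2 = 32;  g^inv = (1/32) * [[16, 0], [0, 2]]
first-kind symbols [ij,l] = (1/2)(d_i g_jl + d_j g_il - d_l g_ij): [xx,x] = E_x/2 = 0, [xx,y] = F_x - E_y/2 = 0, [xy,x] = E_y/2 = 0, [xy,y] = G_x/2 = -4, [yy,x] = F_y - G_x/2 = 4, [yy,y] = G_y/2 = 0
Gamma^x_ij = (G*[ij,x] - F*[ij,y])/(EG - F^2), Gamma^y_ij = (E*[ij,y] - F*[ij,x])/(EG - F^2)
Gamma_xxx = 0, Gamma_xxy = 0, Gamma_xyy = 2, Gamma_yxx = 0, Gamma_yxy = -1/4, Gamma_yyy = 0
d^2x/dtau^2 = -(Gamma_xxx*(3/2)^2 + 2*Gamma_xxy*(3/2)*(0) + Gamma_xyy*(0)^2) = 0
d^2y/dtau^2 = -(Gamma_yxx*(3/2)^2 + 2*Gamma_yxy*(3/2)*(0) + Gamma_yyy*(0)^2) = 0


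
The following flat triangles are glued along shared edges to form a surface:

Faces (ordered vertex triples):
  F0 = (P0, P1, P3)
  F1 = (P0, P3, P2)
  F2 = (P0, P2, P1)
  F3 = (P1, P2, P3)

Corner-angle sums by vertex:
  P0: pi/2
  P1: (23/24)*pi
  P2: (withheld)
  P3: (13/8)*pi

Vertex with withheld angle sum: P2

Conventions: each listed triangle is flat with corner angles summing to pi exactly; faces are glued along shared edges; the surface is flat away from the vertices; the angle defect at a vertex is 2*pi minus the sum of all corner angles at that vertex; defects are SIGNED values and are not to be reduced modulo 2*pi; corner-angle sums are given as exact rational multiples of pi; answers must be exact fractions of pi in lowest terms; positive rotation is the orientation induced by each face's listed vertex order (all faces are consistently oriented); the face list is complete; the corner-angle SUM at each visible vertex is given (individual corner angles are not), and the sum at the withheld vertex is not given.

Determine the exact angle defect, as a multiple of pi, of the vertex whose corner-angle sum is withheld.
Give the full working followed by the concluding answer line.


V = 4, E = 6, F = 4; chi = V - E + F = 2
Gauss-Bonnet: total defect = 2*pi*chi = 4*pi; visible defects sum to (35/12)*pi

Answer: defect(P2) = (13/12)*pi


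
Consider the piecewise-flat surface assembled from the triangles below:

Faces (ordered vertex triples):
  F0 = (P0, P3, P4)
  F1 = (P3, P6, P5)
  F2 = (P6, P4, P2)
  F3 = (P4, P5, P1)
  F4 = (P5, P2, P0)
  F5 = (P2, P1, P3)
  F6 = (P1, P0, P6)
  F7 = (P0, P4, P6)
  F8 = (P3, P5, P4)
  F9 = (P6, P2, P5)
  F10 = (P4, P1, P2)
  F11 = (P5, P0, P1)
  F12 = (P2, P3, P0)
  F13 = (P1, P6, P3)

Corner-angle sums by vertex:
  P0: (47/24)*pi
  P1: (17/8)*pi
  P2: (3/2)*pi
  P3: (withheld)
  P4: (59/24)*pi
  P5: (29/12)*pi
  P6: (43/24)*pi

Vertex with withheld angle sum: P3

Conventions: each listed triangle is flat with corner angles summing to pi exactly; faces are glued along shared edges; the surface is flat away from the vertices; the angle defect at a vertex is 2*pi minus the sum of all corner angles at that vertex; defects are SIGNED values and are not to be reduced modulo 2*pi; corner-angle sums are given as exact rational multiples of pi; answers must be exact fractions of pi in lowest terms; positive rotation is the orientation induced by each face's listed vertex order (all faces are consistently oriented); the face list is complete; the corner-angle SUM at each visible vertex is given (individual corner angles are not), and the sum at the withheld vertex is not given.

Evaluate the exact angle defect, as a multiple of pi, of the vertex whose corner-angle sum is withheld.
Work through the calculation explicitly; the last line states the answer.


V = 7, E = 21, F = 14; chi = V - E + F = 0
Gauss-Bonnet: total defect = 2*pi*chi = 0; visible defects sum to -pi/4

Answer: defect(P3) = pi/4


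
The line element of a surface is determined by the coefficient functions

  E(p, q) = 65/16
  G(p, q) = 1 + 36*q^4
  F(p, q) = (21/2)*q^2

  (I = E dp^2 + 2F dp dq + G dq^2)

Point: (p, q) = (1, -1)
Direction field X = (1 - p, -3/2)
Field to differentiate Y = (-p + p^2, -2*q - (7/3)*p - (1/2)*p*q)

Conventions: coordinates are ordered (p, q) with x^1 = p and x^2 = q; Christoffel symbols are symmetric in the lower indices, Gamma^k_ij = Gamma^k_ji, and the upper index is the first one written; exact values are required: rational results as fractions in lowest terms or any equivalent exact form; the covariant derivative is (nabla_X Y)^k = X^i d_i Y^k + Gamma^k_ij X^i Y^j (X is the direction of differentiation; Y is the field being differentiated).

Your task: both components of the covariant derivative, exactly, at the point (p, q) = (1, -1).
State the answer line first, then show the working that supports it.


Answer: (nabla_X Y)^p = 84/641, (nabla_X Y)^q = 10767/2564

E = 65/16, F = 21/2, G = 37 at the point
E_p = 0, E_q = 0, F_p = 0, F_q = -21, G_p = 0, G_q = -144
EG - F^2 = 641/16;  g^inv = (16/641) * [[37, -21/2], [-21/2, 65/16]]
first-kind symbols [ij,l] = (1/2)(d_i g_jl + d_j g_il - d_l g_ij): [pp,p] = E_p/2 = 0, [pp,q] = F_p - E_q/2 = 0, [pq,p] = E_q/2 = 0, [pq,q] = G_p/2 = 0, [qq,p] = F_q - G_p/2 = -21, [qq,q] = G_q/2 = -72
Gamma^p_ij = (G*[ij,p] - F*[ij,q])/(EG - F^2), Gamma^q_ij = (E*[ij,q] - F*[ij,p])/(EG - F^2)
Gamma_ppp = 0, Gamma_ppq = 0, Gamma_pqq = -336/641, Gamma_qpp = 0, Gamma_qpq = 0, Gamma_qqq = -1152/641
X = (0, -3/2), Y = (0, 1/6) at the point


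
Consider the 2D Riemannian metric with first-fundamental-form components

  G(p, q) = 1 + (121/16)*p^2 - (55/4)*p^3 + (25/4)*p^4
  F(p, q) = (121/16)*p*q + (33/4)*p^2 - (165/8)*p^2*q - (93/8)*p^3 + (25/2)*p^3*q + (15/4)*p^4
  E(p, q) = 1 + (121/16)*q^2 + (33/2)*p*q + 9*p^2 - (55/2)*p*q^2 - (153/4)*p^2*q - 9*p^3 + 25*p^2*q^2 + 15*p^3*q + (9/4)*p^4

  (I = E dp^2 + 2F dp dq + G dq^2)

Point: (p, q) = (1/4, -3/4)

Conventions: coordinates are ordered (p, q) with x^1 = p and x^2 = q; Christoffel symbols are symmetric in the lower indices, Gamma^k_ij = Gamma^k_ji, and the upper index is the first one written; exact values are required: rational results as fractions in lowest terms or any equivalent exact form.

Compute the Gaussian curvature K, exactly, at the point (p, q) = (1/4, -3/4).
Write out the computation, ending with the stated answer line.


E = 1249/1024, F = -255/1024, G = 1313/1024, EG - F^2 = 769/512 at the point
E_p = -45/8, E_q = -45/32, F_p = 159/64, F_q = 51/64, G_p = 51/32, G_q = 0
E_qq = 9/2, F_pq = -13/32, G_pp = -13/16
Evaluate Brioschi's two determinant matrices M1, M2 and divide by (EG - F^2)^2.
M1 = [[-E_qq/2 + F_pq - G_pp/2, E_p/2, F_p - E_q/2], [F_q - G_p/2, E, F], [G_q/2, F, G]] = [[-9/4, -45/16, 51/16], [0, 1249/1024, -255/1024], [0, -255/1024, 1313/1024]]; det M1 = -6921/2048
M2 = [[0, E_q/2, G_p/2], [E_q/2, E, F], [G_p/2, F, G]] = [[0, -45/64, 51/64], [-45/64, 1249/1024, -255/1024], [51/64, -255/1024, 1313/1024]]; det M2 = -2313/2048
det M1 - det M2 = -9/4; K = -9/4 / (769/512)^2 = -589824/591361

Answer: K = -589824/591361


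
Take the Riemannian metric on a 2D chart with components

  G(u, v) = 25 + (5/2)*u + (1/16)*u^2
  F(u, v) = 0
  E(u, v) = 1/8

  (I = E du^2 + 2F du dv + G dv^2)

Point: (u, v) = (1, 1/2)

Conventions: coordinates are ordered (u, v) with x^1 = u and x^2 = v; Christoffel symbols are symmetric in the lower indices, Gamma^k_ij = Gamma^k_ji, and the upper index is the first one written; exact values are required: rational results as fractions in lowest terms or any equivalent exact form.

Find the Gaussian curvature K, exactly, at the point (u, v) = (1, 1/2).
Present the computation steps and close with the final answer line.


E = 1/8, F = 0, G = 441/16, EG - F^2 = 441/128 at the point
E_u = 0, E_v = 0, F_u = 0, F_v = 0, G_u = 21/8, G_v = 0
E_vv = 0, F_uv = 0, G_uu = 1/8
K follows from Brioschi's formula, (det M1 - det M2)/(EG - F^2)^2.
M1 = [[-E_vv/2 + F_uv - G_uu/2, E_u/2, F_u - E_v/2], [F_v - G_u/2, E, F], [G_v/2, F, G]] = [[-1/16, 0, 0], [-21/16, 1/8, 0], [0, 0, 441/16]]; det M1 = -441/2048
M2 = [[0, E_v/2, G_u/2], [E_v/2, E, F], [G_u/2, F, G]] = [[0, 0, 21/16], [0, 1/8, 0], [21/16, 0, 441/16]]; det M2 = -441/2048
det M1 - det M2 = 0; K = 0 / (441/128)^2 = 0

Answer: K = 0


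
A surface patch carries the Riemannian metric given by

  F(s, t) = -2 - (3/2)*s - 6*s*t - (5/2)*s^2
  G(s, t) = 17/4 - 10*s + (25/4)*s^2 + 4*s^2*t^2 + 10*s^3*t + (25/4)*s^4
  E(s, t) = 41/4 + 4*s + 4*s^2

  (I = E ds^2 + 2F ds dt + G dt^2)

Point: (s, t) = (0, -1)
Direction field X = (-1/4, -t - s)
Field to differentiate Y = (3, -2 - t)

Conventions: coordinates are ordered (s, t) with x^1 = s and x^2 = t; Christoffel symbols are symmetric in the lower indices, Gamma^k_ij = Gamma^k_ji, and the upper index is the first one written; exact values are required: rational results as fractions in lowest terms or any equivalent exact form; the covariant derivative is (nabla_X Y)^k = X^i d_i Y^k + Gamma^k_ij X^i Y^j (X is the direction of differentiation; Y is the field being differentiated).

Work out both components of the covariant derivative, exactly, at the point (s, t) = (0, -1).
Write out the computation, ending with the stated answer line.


E = 41/4, F = -2, G = 17/4 at the point
E_s = 4, E_t = 0, F_s = 9/2, F_t = 0, G_s = -10, G_t = 0
EG - F^2 = 633/16;  g^inv = (16/633) * [[17/4, 2], [2, 41/4]]
first-kind symbols [ij,l] = (1/2)(d_i g_jl + d_j g_il - d_l g_ij): [ss,s] = E_s/2 = 2, [ss,t] = F_s - E_t/2 = 9/2, [st,s] = E_t/2 = 0, [st,t] = G_s/2 = -5, [tt,s] = F_t - G_s/2 = 5, [tt,t] = G_t/2 = 0
Gamma^s_ij = (G*[ij,s] - F*[ij,t])/(EG - F^2), Gamma^t_ij = (E*[ij,t] - F*[ij,s])/(EG - F^2)
Gamma_sss = 280/633, Gamma_sst = -160/633, Gamma_stt = 340/633, Gamma_tss = 802/633, Gamma_tst = -820/633, Gamma_ttt = 160/633
X = (-1/4, 1), Y = (3, -1) at the point

Answer: (nabla_X Y)^s = -1070/633, (nabla_X Y)^t = -8119/1266


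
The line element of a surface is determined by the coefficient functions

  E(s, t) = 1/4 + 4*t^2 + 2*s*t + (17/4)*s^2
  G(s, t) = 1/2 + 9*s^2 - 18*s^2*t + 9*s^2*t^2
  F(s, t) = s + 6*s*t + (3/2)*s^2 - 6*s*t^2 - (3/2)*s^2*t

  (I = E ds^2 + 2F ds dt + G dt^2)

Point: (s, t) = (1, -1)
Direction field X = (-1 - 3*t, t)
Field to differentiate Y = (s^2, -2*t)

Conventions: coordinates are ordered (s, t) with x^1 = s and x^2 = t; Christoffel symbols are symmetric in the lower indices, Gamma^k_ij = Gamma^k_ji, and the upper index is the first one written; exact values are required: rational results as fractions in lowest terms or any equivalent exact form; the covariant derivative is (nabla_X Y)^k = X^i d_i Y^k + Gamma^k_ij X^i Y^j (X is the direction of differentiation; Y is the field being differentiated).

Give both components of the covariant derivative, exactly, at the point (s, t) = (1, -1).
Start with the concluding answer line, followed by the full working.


Answer: (nabla_X Y)^s = 12581/693, (nabla_X Y)^t = 6194/693

E = 13/2, F = -8, G = 73/2 at the point
E_s = 13/2, E_t = -6, F_s = -5, F_t = 33/2, G_s = 72, G_t = -36
EG - F^2 = 693/4;  g^inv = (4/693) * [[73/2, 8], [8, 13/2]]
first-kind symbols [ij,l] = (1/2)(d_i g_jl + d_j g_il - d_l g_ij): [ss,s] = E_s/2 = 13/4, [ss,t] = F_s - E_t/2 = -2, [st,s] = E_t/2 = -3, [st,t] = G_s/2 = 36, [tt,s] = F_t - G_s/2 = -39/2, [tt,t] = G_t/2 = -18
Gamma^s_ij = (G*[ij,s] - F*[ij,t])/(EG - F^2), Gamma^t_ij = (E*[ij,t] - F*[ij,s])/(EG - F^2)
Gamma_sss = 821/1386, Gamma_sst = 34/33, Gamma_stt = -163/33, Gamma_tss = 52/693, Gamma_tst = 40/33, Gamma_ttt = -52/33
X = (2, -1), Y = (1, 2) at the point


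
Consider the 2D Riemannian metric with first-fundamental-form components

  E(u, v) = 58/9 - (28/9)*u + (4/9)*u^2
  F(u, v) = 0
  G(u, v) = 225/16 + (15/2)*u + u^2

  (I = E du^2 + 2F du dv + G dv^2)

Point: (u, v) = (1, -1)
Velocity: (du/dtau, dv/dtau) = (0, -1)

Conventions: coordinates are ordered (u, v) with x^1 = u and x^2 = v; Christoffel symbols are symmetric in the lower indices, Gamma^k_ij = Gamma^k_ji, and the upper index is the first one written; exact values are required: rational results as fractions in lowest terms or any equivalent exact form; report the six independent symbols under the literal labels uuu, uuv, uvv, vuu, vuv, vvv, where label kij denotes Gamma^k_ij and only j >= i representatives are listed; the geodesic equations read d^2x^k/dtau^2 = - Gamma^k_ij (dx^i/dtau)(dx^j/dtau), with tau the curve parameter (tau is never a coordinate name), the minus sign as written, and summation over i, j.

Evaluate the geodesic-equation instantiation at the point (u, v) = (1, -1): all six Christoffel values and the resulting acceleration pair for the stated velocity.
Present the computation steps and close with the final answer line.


E = 34/9, F = 0, G = 361/16 at the point
E_u = -20/9, E_v = 0, F_u = 0, F_v = 0, G_u = 19/2, G_v = 0
EG - F^2 = 6137/72;  g^inv = (72/6137) * [[361/16, 0], [0, 34/9]]
first-kind symbols [ij,l] = (1/2)(d_i g_jl + d_j g_il - d_l g_ij): [uu,u] = E_u/2 = -10/9, [uu,v] = F_u - E_v/2 = 0, [uv,u] = E_v/2 = 0, [uv,v] = G_u/2 = 19/4, [vv,u] = F_v - G_u/2 = -19/4, [vv,v] = G_v/2 = 0
Gamma^u_ij = (G*[ij,u] - F*[ij,v])/(EG - F^2), Gamma^v_ij = (E*[ij,v] - F*[ij,u])/(EG - F^2)
Gamma_uuu = -5/17, Gamma_uuv = 0, Gamma_uvv = -171/136, Gamma_vuu = 0, Gamma_vuv = 4/19, Gamma_vvv = 0
d^2u/dtau^2 = -(Gamma_uuu*(0)^2 + 2*Gamma_uuv*(0)*(-1) + Gamma_uvv*(-1)^2) = 171/136
d^2v/dtau^2 = -(Gamma_vuu*(0)^2 + 2*Gamma_vuv*(0)*(-1) + Gamma_vvv*(-1)^2) = 0

Answer: Gamma_uuu = -5/17, Gamma_uuv = 0, Gamma_uvv = -171/136, Gamma_vuu = 0, Gamma_vuv = 4/19, Gamma_vvv = 0; accelerations (d^2u/dtau^2, d^2v/dtau^2) = (171/136, 0)


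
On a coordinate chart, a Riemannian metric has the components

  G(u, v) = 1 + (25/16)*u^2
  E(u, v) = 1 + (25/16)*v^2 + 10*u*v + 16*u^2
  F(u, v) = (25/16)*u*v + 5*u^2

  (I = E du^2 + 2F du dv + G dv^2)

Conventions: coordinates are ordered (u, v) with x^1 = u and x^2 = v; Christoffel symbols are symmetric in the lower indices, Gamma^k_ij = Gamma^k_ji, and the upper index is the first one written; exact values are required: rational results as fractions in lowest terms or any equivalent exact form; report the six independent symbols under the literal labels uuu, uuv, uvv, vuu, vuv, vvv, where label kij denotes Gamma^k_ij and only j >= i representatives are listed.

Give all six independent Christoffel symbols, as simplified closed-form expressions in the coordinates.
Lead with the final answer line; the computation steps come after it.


Answer: Gamma_uuu = (256*u + 80*v)/(281*u^2 + 160*u*v + 25*v^2 + 16), Gamma_uuv = (80*u + 25*v)/(281*u^2 + 160*u*v + 25*v^2 + 16), Gamma_uvv = 0, Gamma_vuu = 80*u/(281*u^2 + 160*u*v + 25*v^2 + 16), Gamma_vuv = 25*u/(281*u^2 + 160*u*v + 25*v^2 + 16), Gamma_vvv = 0

E = 1 + (25/16)*v^2 + 10*u*v + 16*u^2; F = (25/16)*u*v + 5*u^2; G = 1 + (25/16)*u^2
Gamma^k_ij = (1/2) g^{kl} (d_i g_jl + d_j g_il - d_l g_ij), with g^inv = (1/(EG-F^2)) [[G, -F], [-F, E]]
first partials: E_u = 10*v + 32*u, E_v = (25/8)*v + 10*u, F_u = (25/16)*v + 10*u, F_v = (25/16)*u, G_u = (25/8)*u, G_v = 0
D = EG - F^2 = 1 + (25/16)*v^2 + 10*u*v + (281/16)*u^2
expanded: Gamma^u_uu = (G E_u - 2F F_u + F E_v)/(2D), Gamma^u_uv = (G E_v - F G_u)/(2D), Gamma^u_vv = (2G F_v - G G_u - F G_v)/(2D), Gamma^v_uu = (2E F_u - E E_v - F E_u)/(2D), Gamma^v_uv = (E G_u - F E_v)/(2D), Gamma^v_vv = (E G_v - 2F F_v + F G_u)/(2D); substitute and cancel common factors


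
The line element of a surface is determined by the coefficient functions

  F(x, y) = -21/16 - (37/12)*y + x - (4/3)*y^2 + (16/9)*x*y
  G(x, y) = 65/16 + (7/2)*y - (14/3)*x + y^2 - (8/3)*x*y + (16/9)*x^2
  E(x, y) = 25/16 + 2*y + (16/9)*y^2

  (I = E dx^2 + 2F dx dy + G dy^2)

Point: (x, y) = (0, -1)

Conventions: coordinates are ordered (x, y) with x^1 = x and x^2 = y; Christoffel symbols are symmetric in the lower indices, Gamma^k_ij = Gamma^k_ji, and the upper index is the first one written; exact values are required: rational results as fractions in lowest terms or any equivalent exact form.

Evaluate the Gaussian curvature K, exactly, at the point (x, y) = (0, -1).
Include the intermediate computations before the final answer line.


E = 193/144, F = 7/16, G = 25/16, EG - F^2 = 137/72 at the point
E_x = 0, E_y = -14/9, F_x = -7/9, F_y = -5/12, G_x = -2, G_y = 3/2
E_yy = 32/9, F_xy = 16/9, G_xx = 32/9
Compute both Brioschi determinants and normalise by (EG - F^2)^2.
M1 = [[-E_yy/2 + F_xy - G_xx/2, E_x/2, F_x - E_y/2], [F_y - G_x/2, E, F], [G_y/2, F, G]] = [[-16/9, 0, 0], [7/12, 193/144, 7/16], [3/4, 7/16, 25/16]]; det M1 = -274/81
M2 = [[0, E_y/2, G_x/2], [E_y/2, E, F], [G_x/2, F, G]] = [[0, -7/9, -1], [-7/9, 193/144, 7/16], [-1, 7/16, 25/16]]; det M2 = -130/81
det M1 - det M2 = -16/9; K = -16/9 / (137/72)^2 = -9216/18769

Answer: K = -9216/18769


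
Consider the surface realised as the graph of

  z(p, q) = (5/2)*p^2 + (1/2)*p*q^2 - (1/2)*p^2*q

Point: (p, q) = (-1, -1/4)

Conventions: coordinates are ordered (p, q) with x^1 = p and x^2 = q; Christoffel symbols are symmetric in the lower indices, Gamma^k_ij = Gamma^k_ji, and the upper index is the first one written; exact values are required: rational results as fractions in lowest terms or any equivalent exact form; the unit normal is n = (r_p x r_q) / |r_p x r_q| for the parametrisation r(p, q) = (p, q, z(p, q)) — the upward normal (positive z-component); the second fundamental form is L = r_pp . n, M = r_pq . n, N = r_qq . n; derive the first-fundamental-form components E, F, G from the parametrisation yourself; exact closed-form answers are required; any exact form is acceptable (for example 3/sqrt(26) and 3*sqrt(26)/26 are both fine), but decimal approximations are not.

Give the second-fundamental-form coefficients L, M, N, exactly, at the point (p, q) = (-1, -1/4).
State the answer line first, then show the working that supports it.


Answer: L = 56*sqrt(28977)/9659, M = 8*sqrt(28977)/9659, N = -32*sqrt(28977)/28977

z_p = -167/32, z_q = -1/4, z_pp = 21/4, z_pq = 3/4, z_qq = -1
E = 28913/1024, F = 167/128, G = 17/16; answer radicand W^2 = 28977/1024
unnormalised second-form numerators: l = 21/4, m = 3/4, n = -1; L = l/sqrt(28977/1024), and similarly M = m/sqrt(W^2), N = n/sqrt(W^2)


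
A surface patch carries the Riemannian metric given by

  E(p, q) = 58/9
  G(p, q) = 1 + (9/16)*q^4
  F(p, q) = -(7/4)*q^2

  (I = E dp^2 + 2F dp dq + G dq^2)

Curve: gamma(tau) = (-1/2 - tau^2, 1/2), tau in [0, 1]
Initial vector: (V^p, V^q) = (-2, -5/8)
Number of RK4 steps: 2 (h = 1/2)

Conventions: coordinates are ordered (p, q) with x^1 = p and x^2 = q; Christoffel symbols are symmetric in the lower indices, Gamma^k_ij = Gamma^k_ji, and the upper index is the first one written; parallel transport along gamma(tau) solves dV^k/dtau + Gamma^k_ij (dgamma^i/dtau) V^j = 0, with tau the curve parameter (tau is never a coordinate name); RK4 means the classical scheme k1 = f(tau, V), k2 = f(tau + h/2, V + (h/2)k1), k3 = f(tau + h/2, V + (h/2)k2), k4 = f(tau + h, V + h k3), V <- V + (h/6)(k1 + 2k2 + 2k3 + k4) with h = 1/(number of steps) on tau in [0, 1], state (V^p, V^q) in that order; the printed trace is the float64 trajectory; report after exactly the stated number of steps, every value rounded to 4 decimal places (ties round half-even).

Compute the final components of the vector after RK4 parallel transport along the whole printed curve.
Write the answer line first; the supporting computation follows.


Answer: V^p = -2.0000, V^q = -0.6250

gamma'(tau) = (-2*tau, 0); f(tau, V)^k = -Gamma^k_ij(gamma(tau)) gamma'^i(tau) V^j; h = 1/2; intermediate values shown to 6 dp
curve data and Christoffel symbols at the stage parameters:
  tau = 0.000000: gamma = (-0.500000, 0.500000), gamma' = (0.000000, 0.000000); Gamma_ppp = 0.000000, Gamma_ppq = 0.000000, Gamma_pqq = -0.270078, Gamma_qpp = 0.000000, Gamma_qpq = 0.000000, Gamma_qqq = 0.021703
  tau = 0.250000: gamma = (-0.562500, 0.500000), gamma' = (-0.500000, 0.000000); Gamma_ppp = 0.000000, Gamma_ppq = 0.000000, Gamma_pqq = -0.270078, Gamma_qpp = 0.000000, Gamma_qpq = 0.000000, Gamma_qqq = 0.021703
  tau = 0.500000: gamma = (-0.750000, 0.500000), gamma' = (-1.000000, 0.000000); Gamma_ppp = 0.000000, Gamma_ppq = 0.000000, Gamma_pqq = -0.270078, Gamma_qpp = 0.000000, Gamma_qpq = 0.000000, Gamma_qqq = 0.021703
  tau = 0.750000: gamma = (-1.062500, 0.500000), gamma' = (-1.500000, 0.000000); Gamma_ppp = 0.000000, Gamma_ppq = 0.000000, Gamma_pqq = -0.270078, Gamma_qpp = 0.000000, Gamma_qpq = 0.000000, Gamma_qqq = 0.021703
  tau = 1.000000: gamma = (-1.500000, 0.500000), gamma' = (-2.000000, 0.000000); Gamma_ppp = 0.000000, Gamma_ppq = 0.000000, Gamma_pqq = -0.270078, Gamma_qpp = 0.000000, Gamma_qpq = 0.000000, Gamma_qqq = 0.021703
step 0: V^p = -2.0000, V^q = -0.6250
step 1: k1 = (0.000000, 0.000000), k2 = (0.000000, 0.000000), k3 = (0.000000, 0.000000), k4 = (0.000000, 0.000000); V <- V + (h/6)(k1 + 2k2 + 2k3 + k4): V^p = -2.0000, V^q = -0.6250
step 2: k1 = (0.000000, 0.000000), k2 = (0.000000, 0.000000), k3 = (0.000000, 0.000000), k4 = (0.000000, 0.000000); V <- V + (h/6)(k1 + 2k2 + 2k3 + k4): V^p = -2.0000, V^q = -0.6250


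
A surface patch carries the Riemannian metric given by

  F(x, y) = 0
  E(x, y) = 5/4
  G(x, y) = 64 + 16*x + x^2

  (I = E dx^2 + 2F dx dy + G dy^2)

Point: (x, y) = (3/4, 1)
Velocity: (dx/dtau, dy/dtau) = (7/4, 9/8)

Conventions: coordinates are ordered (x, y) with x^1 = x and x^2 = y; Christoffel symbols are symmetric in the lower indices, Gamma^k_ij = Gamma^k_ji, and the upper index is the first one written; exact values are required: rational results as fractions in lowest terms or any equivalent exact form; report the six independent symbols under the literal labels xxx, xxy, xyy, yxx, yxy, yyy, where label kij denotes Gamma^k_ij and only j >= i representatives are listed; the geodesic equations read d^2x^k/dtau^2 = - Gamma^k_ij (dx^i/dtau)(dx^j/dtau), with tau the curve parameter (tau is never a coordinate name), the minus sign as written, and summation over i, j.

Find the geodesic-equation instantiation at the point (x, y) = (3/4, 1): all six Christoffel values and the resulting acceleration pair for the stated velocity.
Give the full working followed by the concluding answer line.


E = 5/4, F = 0, G = 1225/16 at the point
E_x = 0, E_y = 0, F_x = 0, F_y = 0, G_x = 35/2, G_y = 0
EG - F^2 = 6125/64;  g^inv = (64/6125) * [[1225/16, 0], [0, 5/4]]
first-kind symbols [ij,l] = (1/2)(d_i g_jl + d_j g_il - d_l g_ij): [xx,x] = E_x/2 = 0, [xx,y] = F_x - E_y/2 = 0, [xy,x] = E_y/2 = 0, [xy,y] = G_x/2 = 35/4, [yy,x] = F_y - G_x/2 = -35/4, [yy,y] = G_y/2 = 0
Gamma^x_ij = (G*[ij,x] - F*[ij,y])/(EG - F^2), Gamma^y_ij = (E*[ij,y] - F*[ij,x])/(EG - F^2)
Gamma_xxx = 0, Gamma_xxy = 0, Gamma_xyy = -7, Gamma_yxx = 0, Gamma_yxy = 4/35, Gamma_yyy = 0
d^2x/dtau^2 = -(Gamma_xxx*(7/4)^2 + 2*Gamma_xxy*(7/4)*(9/8) + Gamma_xyy*(9/8)^2) = 567/64
d^2y/dtau^2 = -(Gamma_yxx*(7/4)^2 + 2*Gamma_yxy*(7/4)*(9/8) + Gamma_yyy*(9/8)^2) = -9/20

Answer: Gamma_xxx = 0, Gamma_xxy = 0, Gamma_xyy = -7, Gamma_yxx = 0, Gamma_yxy = 4/35, Gamma_yyy = 0; accelerations (d^2x/dtau^2, d^2y/dtau^2) = (567/64, -9/20)


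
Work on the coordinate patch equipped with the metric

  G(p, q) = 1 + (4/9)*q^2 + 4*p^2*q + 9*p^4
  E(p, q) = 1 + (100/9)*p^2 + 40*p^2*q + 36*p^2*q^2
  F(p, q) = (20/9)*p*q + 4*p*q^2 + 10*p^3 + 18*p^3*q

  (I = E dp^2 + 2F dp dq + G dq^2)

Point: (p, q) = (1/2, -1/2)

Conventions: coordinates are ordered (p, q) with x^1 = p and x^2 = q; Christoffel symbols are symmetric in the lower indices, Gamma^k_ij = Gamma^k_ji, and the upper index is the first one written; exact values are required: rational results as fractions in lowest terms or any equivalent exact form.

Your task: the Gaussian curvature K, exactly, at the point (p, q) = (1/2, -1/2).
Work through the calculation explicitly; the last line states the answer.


E = 37/36, F = 5/72, G = 169/144, EG - F^2 = 173/144 at the point
E_p = 1/9, E_q = 1, F_p = 23/36, F_q = 49/36, G_p = 5/2, G_q = 5/9
E_qq = 18, F_pq = 211/18, G_pp = 23
By Brioschi, K is (det M1 - det M2) divided by (EG - F^2) squared.
M1 = [[-E_qq/2 + F_pq - G_pp/2, E_p/2, F_p - E_q/2], [F_q - G_p/2, E, F], [G_q/2, F, G]] = [[-79/9, 1/18, 5/36], [1/9, 37/36, 5/72], [5/18, 5/72, 169/144]]; det M1 = -1525/144
M2 = [[0, E_q/2, G_p/2], [E_q/2, E, F], [G_p/2, F, G]] = [[0, 1/2, 5/4], [1/2, 37/36, 5/72], [5/4, 5/72, 169/144]]; det M2 = -29/16
det M1 - det M2 = -79/9; K = -79/9 / (173/144)^2 = -182016/29929

Answer: K = -182016/29929


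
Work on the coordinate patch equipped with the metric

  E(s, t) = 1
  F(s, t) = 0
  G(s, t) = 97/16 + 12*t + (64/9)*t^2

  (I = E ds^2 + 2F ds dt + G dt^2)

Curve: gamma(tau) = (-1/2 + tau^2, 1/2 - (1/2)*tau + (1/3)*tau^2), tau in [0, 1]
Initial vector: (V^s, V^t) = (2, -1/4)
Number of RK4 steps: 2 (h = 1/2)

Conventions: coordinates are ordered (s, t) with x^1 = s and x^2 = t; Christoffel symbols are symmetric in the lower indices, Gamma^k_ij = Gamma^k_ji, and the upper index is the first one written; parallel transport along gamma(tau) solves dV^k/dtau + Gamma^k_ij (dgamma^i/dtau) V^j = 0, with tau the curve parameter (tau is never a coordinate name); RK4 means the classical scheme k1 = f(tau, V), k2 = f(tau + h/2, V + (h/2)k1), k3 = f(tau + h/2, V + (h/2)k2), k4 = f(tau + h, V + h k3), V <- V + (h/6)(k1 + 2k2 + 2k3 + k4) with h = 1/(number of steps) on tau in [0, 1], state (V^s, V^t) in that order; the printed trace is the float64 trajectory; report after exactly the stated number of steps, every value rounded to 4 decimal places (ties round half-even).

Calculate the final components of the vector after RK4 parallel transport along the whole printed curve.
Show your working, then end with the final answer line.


gamma'(tau) = (2*tau, -1/2 + (2/3)*tau); f(tau, V)^k = -Gamma^k_ij(gamma(tau)) gamma'^i(tau) V^j; h = 1/2; intermediate values shown to 6 dp
curve data and Christoffel symbols at the stage parameters:
  tau = 0.000000: gamma = (-0.500000, 0.500000), gamma' = (0.000000, -0.500000); Gamma_sss = 0.000000, Gamma_sst = 0.000000, Gamma_stt = 0.000000, Gamma_tss = 0.000000, Gamma_tst = 0.000000, Gamma_ttt = 0.690416
  tau = 0.250000: gamma = (-0.437500, 0.395833), gamma' = (0.500000, -0.333333); Gamma_sss = 0.000000, Gamma_sst = 0.000000, Gamma_stt = 0.000000, Gamma_tss = 0.000000, Gamma_tst = 0.000000, Gamma_ttt = 0.739083
  tau = 0.500000: gamma = (-0.250000, 0.333333), gamma' = (1.000000, -0.166667); Gamma_sss = 0.000000, Gamma_sst = 0.000000, Gamma_stt = 0.000000, Gamma_tss = 0.000000, Gamma_tst = 0.000000, Gamma_ttt = 0.771276
  tau = 0.750000: gamma = (0.062500, 0.312500), gamma' = (1.500000, 0.000000); Gamma_sss = 0.000000, Gamma_sst = 0.000000, Gamma_stt = 0.000000, Gamma_tss = 0.000000, Gamma_tst = 0.000000, Gamma_ttt = 0.782551
  tau = 1.000000: gamma = (0.500000, 0.333333), gamma' = (2.000000, 0.166667); Gamma_sss = 0.000000, Gamma_sst = 0.000000, Gamma_stt = 0.000000, Gamma_tss = 0.000000, Gamma_tst = 0.000000, Gamma_ttt = 0.771276
step 0: V^s = 2.0000, V^t = -0.2500
step 1: k1 = (0.000000, -0.086302), k2 = (0.000000, -0.066906), k3 = (0.000000, -0.065711), k4 = (0.000000, -0.036360); V <- V + (h/6)(k1 + 2k2 + 2k3 + k4): V^s = 2.0000, V^t = -0.2823
step 2: k1 = (0.000000, -0.036292), k2 = (0.000000, 0.000000), k3 = (0.000000, 0.000000), k4 = (0.000000, 0.036292); V <- V + (h/6)(k1 + 2k2 + 2k3 + k4): V^s = 2.0000, V^t = -0.2823

Answer: V^s = 2.0000, V^t = -0.2823


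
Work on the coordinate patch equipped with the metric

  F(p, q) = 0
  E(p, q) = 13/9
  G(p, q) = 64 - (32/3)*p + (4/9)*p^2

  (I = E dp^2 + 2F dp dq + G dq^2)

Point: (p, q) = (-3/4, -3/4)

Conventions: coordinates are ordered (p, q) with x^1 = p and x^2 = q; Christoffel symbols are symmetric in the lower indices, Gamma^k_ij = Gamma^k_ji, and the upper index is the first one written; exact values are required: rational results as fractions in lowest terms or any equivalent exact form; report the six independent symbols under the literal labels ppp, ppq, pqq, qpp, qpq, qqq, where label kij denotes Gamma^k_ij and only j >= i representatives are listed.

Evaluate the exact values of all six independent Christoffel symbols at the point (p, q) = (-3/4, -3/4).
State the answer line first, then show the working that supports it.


Answer: Gamma_ppp = 0, Gamma_ppq = 0, Gamma_pqq = 51/13, Gamma_qpp = 0, Gamma_qpq = -4/51, Gamma_qqq = 0

E = 13/9, F = 0, G = 289/4 at the point
E_p = 0, E_q = 0, F_p = 0, F_q = 0, G_p = -34/3, G_q = 0
EG - F^2 = 3757/36;  g^inv = (36/3757) * [[289/4, 0], [0, 13/9]]
first-kind symbols [ij,l] = (1/2)(d_i g_jl + d_j g_il - d_l g_ij): [pp,p] = E_p/2 = 0, [pp,q] = F_p - E_q/2 = 0, [pq,p] = E_q/2 = 0, [pq,q] = G_p/2 = -17/3, [qq,p] = F_q - G_p/2 = 17/3, [qq,q] = G_q/2 = 0
Gamma^p_ij = (G*[ij,p] - F*[ij,q])/(EG - F^2), Gamma^q_ij = (E*[ij,q] - F*[ij,p])/(EG - F^2)


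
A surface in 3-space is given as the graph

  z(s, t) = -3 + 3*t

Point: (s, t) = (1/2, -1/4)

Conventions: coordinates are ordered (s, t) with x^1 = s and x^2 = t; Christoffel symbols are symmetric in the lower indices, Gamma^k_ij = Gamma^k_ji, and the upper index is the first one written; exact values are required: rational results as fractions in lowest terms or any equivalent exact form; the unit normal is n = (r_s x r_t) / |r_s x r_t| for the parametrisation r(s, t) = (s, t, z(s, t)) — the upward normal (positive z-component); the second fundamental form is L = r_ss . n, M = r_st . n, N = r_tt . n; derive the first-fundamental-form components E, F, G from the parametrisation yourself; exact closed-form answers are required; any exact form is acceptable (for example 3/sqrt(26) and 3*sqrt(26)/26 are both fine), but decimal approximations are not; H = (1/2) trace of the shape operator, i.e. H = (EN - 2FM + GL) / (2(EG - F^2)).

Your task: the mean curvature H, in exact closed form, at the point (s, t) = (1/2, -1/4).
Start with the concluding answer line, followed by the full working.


Answer: H = 0

z_s = 0, z_t = 3, z_ss = 0, z_st = 0, z_tt = 0
E = 1, F = 0, G = 10; answer radicand W^2 = 10
unnormalised second-form numerators: l = 0, m = 0, n = 0; L = l/sqrt(10), and similarly M = m/sqrt(W^2), N = n/sqrt(W^2)
H = (E*n - 2*F*m + G*l) / (2*(EG - F^2)*sqrt(W^2)); E*n - 2*F*m + G*l = 0, EG - F^2 = 10, so H = (0)/sqrt(10)
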